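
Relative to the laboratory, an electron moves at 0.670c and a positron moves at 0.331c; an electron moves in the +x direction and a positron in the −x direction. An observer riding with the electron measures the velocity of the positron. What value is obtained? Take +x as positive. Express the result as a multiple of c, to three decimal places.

β_A = 0.670, β_B = -0.331.
Transform to A's frame with the inverse velocity-addition law: u' = (u − v)/(1 − uv/c²), taking u = β_B and v = β_A.
u' = (-0.331 − 0.670) / (1 − (0.670)(-0.331)) = -1.0010/1.2218 = -0.8193.

-0.819c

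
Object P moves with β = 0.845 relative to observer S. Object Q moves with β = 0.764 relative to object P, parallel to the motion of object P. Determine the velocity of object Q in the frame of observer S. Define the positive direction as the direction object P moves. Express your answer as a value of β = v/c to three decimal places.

With v = 0.845 and u' = 0.764 (in units of c),
u = (u' + v)/(1 + u'v/c²):
u = (0.764 + 0.845) / (1 + 0.764·0.845) = 1.6090/1.6456 = 0.9778

β = 0.978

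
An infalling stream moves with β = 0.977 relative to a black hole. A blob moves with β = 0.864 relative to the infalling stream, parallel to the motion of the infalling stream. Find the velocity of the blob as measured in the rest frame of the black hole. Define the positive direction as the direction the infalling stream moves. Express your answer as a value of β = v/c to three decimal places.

With v = 0.977 and u' = 0.864 (in units of c),
u = (u' + v)/(1 + u'v/c²):
u = (0.864 + 0.977) / (1 + 0.864·0.977) = 1.8410/1.8441 = 0.9983

β = 0.998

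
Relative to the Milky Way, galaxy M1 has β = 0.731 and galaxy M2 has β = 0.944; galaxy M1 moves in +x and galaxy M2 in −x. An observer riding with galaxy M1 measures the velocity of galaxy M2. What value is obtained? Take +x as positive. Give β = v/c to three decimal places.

β = -0.991

β_A = 0.731, β_B = -0.944.
Transform to A's frame with the inverse velocity-addition law: u' = (u − v)/(1 − uv/c²), taking u = β_B and v = β_A.
u' = (-0.944 − 0.731) / (1 − (0.731)(-0.944)) = -1.6750/1.6901 = -0.9911.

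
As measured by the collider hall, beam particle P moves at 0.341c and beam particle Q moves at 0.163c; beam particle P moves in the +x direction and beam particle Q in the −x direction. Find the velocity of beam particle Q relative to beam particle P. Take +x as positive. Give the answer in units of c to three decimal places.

β_A = 0.341, β_B = -0.163.
Transform to A's frame with the inverse velocity-addition law: u' = (u − v)/(1 − uv/c²), taking u = β_B and v = β_A.
u' = (-0.163 − 0.341) / (1 − (0.341)(-0.163)) = -0.5040/1.0556 = -0.4775.

-0.477c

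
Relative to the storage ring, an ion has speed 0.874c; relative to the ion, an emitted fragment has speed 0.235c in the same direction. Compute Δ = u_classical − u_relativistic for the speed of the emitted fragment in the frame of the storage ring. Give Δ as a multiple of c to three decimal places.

Δ = 0.189c

Galilean: u_cl = 0.235 + 0.874 = 1.1090.
Relativistic: u_rel = (0.235 + 0.874) / (1 + 0.235·0.874) = 1.1090/1.2054 = 0.9200.
Δ = 1.1090 − 0.9200 = 0.1890.
(The classical prediction exceeds c; the relativistic result does not.)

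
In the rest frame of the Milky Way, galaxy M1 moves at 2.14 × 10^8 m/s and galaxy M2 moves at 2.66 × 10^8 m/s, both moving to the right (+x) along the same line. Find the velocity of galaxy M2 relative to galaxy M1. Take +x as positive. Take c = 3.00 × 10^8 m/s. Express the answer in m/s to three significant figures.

β_A = 0.713, β_B = 0.887 (dividing each by c = 3.00 × 10^8 m/s).
Transform to A's frame with the inverse velocity-addition law: u' = (u − v)/(1 − uv/c²), taking u = β_B and v = β_A.
u' = (0.887 − 0.713) / (1 − (0.713)(0.887)) = 0.1733/0.3675 = 0.4716.
u' = 0.4716 × 3.00 × 10^8 m/s.

+1.41 × 10^8 m/s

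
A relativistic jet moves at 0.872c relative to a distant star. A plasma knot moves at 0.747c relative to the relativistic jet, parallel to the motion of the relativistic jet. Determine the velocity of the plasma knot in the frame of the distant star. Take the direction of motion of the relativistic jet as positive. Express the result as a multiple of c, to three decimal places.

0.980c

With v = 0.872 and u' = 0.747 (in units of c),
u = (u' + v)/(1 + u'v/c²):
u = (0.747 + 0.872) / (1 + 0.747·0.872) = 1.6190/1.6514 = 0.9804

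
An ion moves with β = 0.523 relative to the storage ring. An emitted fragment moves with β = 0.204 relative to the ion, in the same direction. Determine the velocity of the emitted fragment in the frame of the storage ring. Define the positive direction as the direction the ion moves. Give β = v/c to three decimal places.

With v = 0.523 and u' = 0.204 (in units of c),
u = (u' + v)/(1 + u'v/c²):
u = (0.204 + 0.523) / (1 + 0.204·0.523) = 0.7270/1.1067 = 0.6569
(Galilean addition would give +0.727c.)

β = 0.657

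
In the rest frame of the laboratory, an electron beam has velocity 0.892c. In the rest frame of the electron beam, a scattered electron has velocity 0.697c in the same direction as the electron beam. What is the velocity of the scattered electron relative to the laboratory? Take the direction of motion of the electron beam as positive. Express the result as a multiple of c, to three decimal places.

0.980c

With v = 0.892 and u' = 0.697 (in units of c),
u = (u' + v)/(1 + u'v/c²):
u = (0.697 + 0.892) / (1 + 0.697·0.892) = 1.5890/1.6217 = 0.9798
(Galilean addition would give +1.589c, exceeding c.)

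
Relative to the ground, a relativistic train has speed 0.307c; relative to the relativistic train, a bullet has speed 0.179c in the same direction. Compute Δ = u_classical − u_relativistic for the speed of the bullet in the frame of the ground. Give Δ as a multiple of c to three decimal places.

Δ = 0.025c

Galilean: u_cl = 0.179 + 0.307 = 0.4860.
Relativistic: u_rel = (0.179 + 0.307) / (1 + 0.179·0.307) = 0.4860/1.0550 = 0.4607.
Δ = 0.4860 − 0.4607 = 0.0253.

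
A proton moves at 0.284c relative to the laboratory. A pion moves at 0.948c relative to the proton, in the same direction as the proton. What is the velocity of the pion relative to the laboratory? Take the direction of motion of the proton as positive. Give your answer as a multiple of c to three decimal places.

With v = 0.284 and u' = 0.948 (in units of c),
u = (u' + v)/(1 + u'v/c²):
u = (0.948 + 0.284) / (1 + 0.948·0.284) = 1.2320/1.2692 = 0.9707
(Galilean addition would give +1.232c, exceeding c.)

0.971c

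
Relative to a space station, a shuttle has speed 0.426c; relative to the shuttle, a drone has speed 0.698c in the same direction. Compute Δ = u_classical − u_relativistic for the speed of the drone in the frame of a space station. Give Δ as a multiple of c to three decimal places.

Galilean: u_cl = 0.698 + 0.426 = 1.1240.
Relativistic: u_rel = (0.698 + 0.426) / (1 + 0.698·0.426) = 1.1240/1.2973 = 0.8664.
Δ = 1.1240 − 0.8664 = 0.2576.
(The classical prediction exceeds c; the relativistic result does not.)

Δ = 0.258c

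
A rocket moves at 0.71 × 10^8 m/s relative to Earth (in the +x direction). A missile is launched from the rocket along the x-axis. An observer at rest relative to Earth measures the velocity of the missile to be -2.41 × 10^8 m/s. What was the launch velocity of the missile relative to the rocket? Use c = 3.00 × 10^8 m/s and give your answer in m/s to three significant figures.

v = 0.237c, u = -0.803c.
Invert the composition law: u' = (u − v)/(1 − uv/c²).
u' = (-0.803 − 0.237) / (1 − (-0.803)(0.237)) = -1.0400/1.1901 = -0.8739.
u' = -0.8739 × 3.00 × 10^8 m/s.

-2.62 × 10^8 m/s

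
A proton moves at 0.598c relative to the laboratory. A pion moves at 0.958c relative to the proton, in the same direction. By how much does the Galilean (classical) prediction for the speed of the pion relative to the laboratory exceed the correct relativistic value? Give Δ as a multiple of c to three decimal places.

Δ = 0.567c

Galilean: u_cl = 0.958 + 0.598 = 1.5560.
Relativistic: u_rel = (0.958 + 0.598) / (1 + 0.958·0.598) = 1.5560/1.5729 = 0.9893.
Δ = 1.5560 − 0.9893 = 0.5667.
(The classical prediction exceeds c; the relativistic result does not.)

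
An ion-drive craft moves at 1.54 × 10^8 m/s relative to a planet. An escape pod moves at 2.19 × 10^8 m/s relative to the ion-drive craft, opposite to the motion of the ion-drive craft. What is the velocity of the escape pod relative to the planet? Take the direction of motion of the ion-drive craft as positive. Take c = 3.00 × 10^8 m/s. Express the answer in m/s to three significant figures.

-1.04 × 10^8 m/s

In units of c (dividing by 3.00 × 10^8 m/s): v = 0.513, u' = -0.730.
u = (u' + v)/(1 + u'v/c²):
u = (-0.730 + 0.513) / (1 + (-0.730)·0.513) = -0.2167/0.6253 = -0.3465
Converting back: u = -0.3465 × 3.00 × 10^8 m/s.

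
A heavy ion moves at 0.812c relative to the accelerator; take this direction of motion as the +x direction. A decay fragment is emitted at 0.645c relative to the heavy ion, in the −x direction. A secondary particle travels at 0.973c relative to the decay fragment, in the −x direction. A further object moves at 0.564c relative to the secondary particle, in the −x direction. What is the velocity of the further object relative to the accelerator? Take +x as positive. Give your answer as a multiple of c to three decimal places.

Apply u = (u' + v)/(1 + u'v/c²) successively, working outward toward the accelerator.
Start: velocity of the heavy ion relative to the accelerator = 0.8120c.
Compose with the decay fragment (u' = -0.645 in the heavy ion frame): u_1 = (-0.645 + 0.812) / (1 + (-0.645)·0.812) = 0.1670/0.4763 = 0.3506.
Compose with the secondary particle (u' = -0.973 in the decay fragment frame): u_2 = (-0.973 + 0.351) / (1 + (-0.973)·0.351) = -0.6224/0.6588 = -0.9446.
Compose with the further object (u' = -0.564 in the secondary particle frame): u_3 = (-0.564 + (-0.945)) / (1 + (-0.564)·(-0.945)) = -1.5086/1.5328 = -0.9843.

-0.984c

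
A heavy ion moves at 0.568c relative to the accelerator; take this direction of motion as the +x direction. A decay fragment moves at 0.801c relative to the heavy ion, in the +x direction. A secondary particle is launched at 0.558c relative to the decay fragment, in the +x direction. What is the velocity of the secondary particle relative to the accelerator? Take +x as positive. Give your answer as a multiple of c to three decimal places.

Apply u = (u' + v)/(1 + u'v/c²) successively, working outward toward the accelerator.
Start: velocity of the heavy ion relative to the accelerator = 0.5680c.
Compose with the decay fragment (u' = 0.801 in the heavy ion frame): u_1 = (0.801 + 0.568) / (1 + 0.801·0.568) = 1.3690/1.4550 = 0.9409.
Compose with the secondary particle (u' = 0.558 in the decay fragment frame): u_2 = (0.558 + 0.941) / (1 + 0.558·0.941) = 1.4989/1.5250 = 0.9829.

0.983c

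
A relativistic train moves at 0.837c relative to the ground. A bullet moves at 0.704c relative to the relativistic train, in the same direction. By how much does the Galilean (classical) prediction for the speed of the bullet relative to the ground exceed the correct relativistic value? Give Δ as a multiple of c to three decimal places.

Galilean: u_cl = 0.704 + 0.837 = 1.5410.
Relativistic: u_rel = (0.704 + 0.837) / (1 + 0.704·0.837) = 1.5410/1.5892 = 0.9696.
Δ = 1.5410 − 0.9696 = 0.5714.
(The classical prediction exceeds c; the relativistic result does not.)

Δ = 0.571c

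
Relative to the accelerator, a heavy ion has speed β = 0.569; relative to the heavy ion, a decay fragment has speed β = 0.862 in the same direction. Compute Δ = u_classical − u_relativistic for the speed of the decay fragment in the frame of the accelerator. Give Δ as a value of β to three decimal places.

Δ = 0.471

Galilean: u_cl = 0.862 + 0.569 = 1.4310.
Relativistic: u_rel = (0.862 + 0.569) / (1 + 0.862·0.569) = 1.4310/1.4905 = 0.9601.
Δ = 1.4310 − 0.9601 = 0.4709.
(The classical prediction exceeds c; the relativistic result does not.)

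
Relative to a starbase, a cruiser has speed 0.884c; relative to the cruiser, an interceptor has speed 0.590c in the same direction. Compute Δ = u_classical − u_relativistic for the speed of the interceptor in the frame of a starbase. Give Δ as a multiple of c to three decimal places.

Δ = 0.505c

Galilean: u_cl = 0.590 + 0.884 = 1.4740.
Relativistic: u_rel = (0.590 + 0.884) / (1 + 0.590·0.884) = 1.4740/1.5216 = 0.9687.
Δ = 1.4740 − 0.9687 = 0.5053.
(The classical prediction exceeds c; the relativistic result does not.)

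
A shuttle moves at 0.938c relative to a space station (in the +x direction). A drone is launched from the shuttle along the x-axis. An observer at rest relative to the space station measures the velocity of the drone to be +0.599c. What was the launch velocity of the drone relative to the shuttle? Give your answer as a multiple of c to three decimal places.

-0.774c

Invert the composition law: u' = (u − v)/(1 − uv/c²).
u' = (0.599 − 0.938) / (1 − (0.599)(0.938)) = -0.3390/0.4381 = -0.7737.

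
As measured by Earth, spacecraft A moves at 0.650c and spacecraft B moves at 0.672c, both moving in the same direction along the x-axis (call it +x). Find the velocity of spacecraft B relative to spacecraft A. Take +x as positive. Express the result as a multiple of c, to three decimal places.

β_A = 0.650, β_B = 0.672.
Transform to A's frame with the inverse velocity-addition law: u' = (u − v)/(1 − uv/c²), taking u = β_B and v = β_A.
u' = (0.672 − 0.650) / (1 − (0.650)(0.672)) = 0.0220/0.5632 = 0.0391.

+0.039c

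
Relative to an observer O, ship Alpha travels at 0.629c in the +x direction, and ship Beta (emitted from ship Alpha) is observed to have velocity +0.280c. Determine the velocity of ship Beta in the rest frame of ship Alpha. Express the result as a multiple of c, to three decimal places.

-0.424c

Invert the composition law: u' = (u − v)/(1 − uv/c²).
u' = (0.280 − 0.629) / (1 − (0.280)(0.629)) = -0.3490/0.8239 = -0.4236.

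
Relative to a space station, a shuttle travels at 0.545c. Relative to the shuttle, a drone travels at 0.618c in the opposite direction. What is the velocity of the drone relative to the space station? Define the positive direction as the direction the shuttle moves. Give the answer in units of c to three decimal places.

With v = 0.545 and u' = -0.618 (in units of c),
u = (u' + v)/(1 + u'v/c²):
u = (-0.618 + 0.545) / (1 + (-0.618)·0.545) = -0.0730/0.6632 = -0.1101

-0.110c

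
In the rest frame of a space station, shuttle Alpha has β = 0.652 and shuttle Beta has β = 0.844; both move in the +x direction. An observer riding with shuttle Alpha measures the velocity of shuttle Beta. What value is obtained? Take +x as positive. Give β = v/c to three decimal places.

β = +0.427

β_A = 0.652, β_B = 0.844.
Transform to A's frame with the inverse velocity-addition law: u' = (u − v)/(1 − uv/c²), taking u = β_B and v = β_A.
u' = (0.844 − 0.652) / (1 − (0.652)(0.844)) = 0.1920/0.4497 = 0.4269.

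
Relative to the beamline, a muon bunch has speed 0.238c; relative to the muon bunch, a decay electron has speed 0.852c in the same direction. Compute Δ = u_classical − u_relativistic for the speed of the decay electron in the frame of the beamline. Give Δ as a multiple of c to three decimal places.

Δ = 0.184c

Galilean: u_cl = 0.852 + 0.238 = 1.0900.
Relativistic: u_rel = (0.852 + 0.238) / (1 + 0.852·0.238) = 1.0900/1.2028 = 0.9062.
Δ = 1.0900 − 0.9062 = 0.1838.
(The classical prediction exceeds c; the relativistic result does not.)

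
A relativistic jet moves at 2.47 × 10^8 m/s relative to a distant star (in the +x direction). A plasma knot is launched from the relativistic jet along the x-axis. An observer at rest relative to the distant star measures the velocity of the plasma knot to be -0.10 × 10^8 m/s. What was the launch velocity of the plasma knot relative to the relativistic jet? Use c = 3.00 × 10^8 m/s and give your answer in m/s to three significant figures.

-2.50 × 10^8 m/s

v = 0.823c, u = -0.033c.
Invert the composition law: u' = (u − v)/(1 − uv/c²).
u' = (-0.033 − 0.823) / (1 − (-0.033)(0.823)) = -0.8567/1.0274 = -0.8338.
u' = -0.8338 × 3.00 × 10^8 m/s.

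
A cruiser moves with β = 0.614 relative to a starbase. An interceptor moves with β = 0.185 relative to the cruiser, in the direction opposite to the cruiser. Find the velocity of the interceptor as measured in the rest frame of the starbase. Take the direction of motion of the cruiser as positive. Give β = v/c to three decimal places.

β = +0.484

With v = 0.614 and u' = -0.185 (in units of c),
u = (u' + v)/(1 + u'v/c²):
u = (-0.185 + 0.614) / (1 + (-0.185)·0.614) = 0.4290/0.8864 = 0.4840
(Galilean addition would give +0.429c.)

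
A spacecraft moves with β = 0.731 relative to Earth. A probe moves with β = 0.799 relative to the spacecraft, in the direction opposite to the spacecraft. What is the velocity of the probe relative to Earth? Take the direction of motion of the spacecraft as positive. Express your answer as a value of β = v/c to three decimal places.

β = -0.163

With v = 0.731 and u' = -0.799 (in units of c),
u = (u' + v)/(1 + u'v/c²):
u = (-0.799 + 0.731) / (1 + (-0.799)·0.731) = -0.0680/0.4159 = -0.1635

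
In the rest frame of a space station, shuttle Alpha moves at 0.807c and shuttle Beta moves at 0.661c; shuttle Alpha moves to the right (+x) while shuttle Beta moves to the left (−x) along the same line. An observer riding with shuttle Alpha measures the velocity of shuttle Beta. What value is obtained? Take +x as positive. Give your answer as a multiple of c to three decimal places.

-0.957c

β_A = 0.807, β_B = -0.661.
Transform to A's frame with the inverse velocity-addition law: u' = (u − v)/(1 − uv/c²), taking u = β_B and v = β_A.
u' = (-0.661 − 0.807) / (1 − (0.807)(-0.661)) = -1.4680/1.5334 = -0.9573.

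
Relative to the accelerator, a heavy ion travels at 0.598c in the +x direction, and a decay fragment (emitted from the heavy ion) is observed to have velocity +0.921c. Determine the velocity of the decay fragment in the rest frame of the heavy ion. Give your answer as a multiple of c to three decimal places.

Invert the composition law: u' = (u − v)/(1 − uv/c²).
u' = (0.921 − 0.598) / (1 − (0.921)(0.598)) = 0.3230/0.4492 = 0.7190.

+0.719c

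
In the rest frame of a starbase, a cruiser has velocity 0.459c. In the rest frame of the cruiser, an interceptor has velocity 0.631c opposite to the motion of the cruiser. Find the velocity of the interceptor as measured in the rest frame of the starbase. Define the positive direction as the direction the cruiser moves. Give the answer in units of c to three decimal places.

-0.242c

With v = 0.459 and u' = -0.631 (in units of c),
u = (u' + v)/(1 + u'v/c²):
u = (-0.631 + 0.459) / (1 + (-0.631)·0.459) = -0.1720/0.7104 = -0.2421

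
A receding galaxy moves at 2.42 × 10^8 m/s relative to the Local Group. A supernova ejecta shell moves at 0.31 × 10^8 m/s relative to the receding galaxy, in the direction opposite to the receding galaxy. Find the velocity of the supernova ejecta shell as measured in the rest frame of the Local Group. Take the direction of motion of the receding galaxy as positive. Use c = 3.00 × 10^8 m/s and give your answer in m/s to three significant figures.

In units of c (dividing by 3.00 × 10^8 m/s): v = 0.807, u' = -0.103.
u = (u' + v)/(1 + u'v/c²):
u = (-0.103 + 0.807) / (1 + (-0.103)·0.807) = 0.7033/0.9166 = 0.7673
Converting back: u = 0.7673 × 3.00 × 10^8 m/s.

+2.30 × 10^8 m/s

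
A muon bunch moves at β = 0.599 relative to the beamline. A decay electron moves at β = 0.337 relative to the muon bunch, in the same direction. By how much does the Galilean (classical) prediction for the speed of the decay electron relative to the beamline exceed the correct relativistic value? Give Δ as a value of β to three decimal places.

Galilean: u_cl = 0.337 + 0.599 = 0.9360.
Relativistic: u_rel = (0.337 + 0.599) / (1 + 0.337·0.599) = 0.9360/1.2019 = 0.7788.
Δ = 0.9360 − 0.7788 = 0.1572.

Δ = 0.157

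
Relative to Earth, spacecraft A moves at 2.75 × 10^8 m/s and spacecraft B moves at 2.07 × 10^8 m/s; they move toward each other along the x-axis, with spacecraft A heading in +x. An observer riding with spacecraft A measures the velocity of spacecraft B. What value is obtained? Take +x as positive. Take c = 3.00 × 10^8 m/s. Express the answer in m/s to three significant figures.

β_A = 0.917, β_B = -0.690 (dividing each by c = 3.00 × 10^8 m/s).
Transform to A's frame with the inverse velocity-addition law: u' = (u − v)/(1 − uv/c²), taking u = β_B and v = β_A.
u' = (-0.690 − 0.917) / (1 − (0.917)(-0.690)) = -1.6067/1.6325 = -0.9842.
u' = -0.9842 × 3.00 × 10^8 m/s.

-2.95 × 10^8 m/s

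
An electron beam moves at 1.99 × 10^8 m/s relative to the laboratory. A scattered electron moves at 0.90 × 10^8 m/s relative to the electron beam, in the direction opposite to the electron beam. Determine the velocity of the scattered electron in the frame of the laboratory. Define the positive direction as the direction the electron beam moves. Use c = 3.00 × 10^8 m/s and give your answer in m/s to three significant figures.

In units of c (dividing by 3.00 × 10^8 m/s): v = 0.663, u' = -0.300.
u = (u' + v)/(1 + u'v/c²):
u = (-0.300 + 0.663) / (1 + (-0.300)·0.663) = 0.3633/0.8010 = 0.4536
(Galilean addition would give +0.363c.)
Converting back: u = 0.4536 × 3.00 × 10^8 m/s.

+1.36 × 10^8 m/s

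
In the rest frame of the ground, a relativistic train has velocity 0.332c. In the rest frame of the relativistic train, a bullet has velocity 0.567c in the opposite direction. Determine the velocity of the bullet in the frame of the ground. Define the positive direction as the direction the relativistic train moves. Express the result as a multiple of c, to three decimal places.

With v = 0.332 and u' = -0.567 (in units of c),
u = (u' + v)/(1 + u'v/c²):
u = (-0.567 + 0.332) / (1 + (-0.567)·0.332) = -0.2350/0.8118 = -0.2895
(Galilean addition would give -0.235c.)

-0.289c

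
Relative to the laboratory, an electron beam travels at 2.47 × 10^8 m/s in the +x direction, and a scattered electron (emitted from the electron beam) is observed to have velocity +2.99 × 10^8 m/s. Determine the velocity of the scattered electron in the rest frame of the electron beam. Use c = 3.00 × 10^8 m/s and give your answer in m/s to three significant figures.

v = 0.823c, u = 0.997c.
Invert the composition law: u' = (u − v)/(1 − uv/c²).
u' = (0.997 − 0.823) / (1 − (0.997)(0.823)) = 0.1733/0.1794 = 0.9661.
u' = 0.9661 × 3.00 × 10^8 m/s.

+2.90 × 10^8 m/s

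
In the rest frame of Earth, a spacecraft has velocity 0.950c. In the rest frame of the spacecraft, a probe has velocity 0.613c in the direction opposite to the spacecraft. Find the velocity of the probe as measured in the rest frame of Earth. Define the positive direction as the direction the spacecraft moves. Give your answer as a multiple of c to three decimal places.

+0.807c

With v = 0.950 and u' = -0.613 (in units of c),
u = (u' + v)/(1 + u'v/c²):
u = (-0.613 + 0.950) / (1 + (-0.613)·0.950) = 0.3370/0.4177 = 0.8069
(Galilean addition would give +0.337c.)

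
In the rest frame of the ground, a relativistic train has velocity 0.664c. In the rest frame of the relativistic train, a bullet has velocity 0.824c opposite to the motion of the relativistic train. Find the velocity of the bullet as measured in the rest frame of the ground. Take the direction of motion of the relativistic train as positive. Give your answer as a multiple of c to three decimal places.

-0.353c

With v = 0.664 and u' = -0.824 (in units of c),
u = (u' + v)/(1 + u'v/c²):
u = (-0.824 + 0.664) / (1 + (-0.824)·0.664) = -0.1600/0.4529 = -0.3533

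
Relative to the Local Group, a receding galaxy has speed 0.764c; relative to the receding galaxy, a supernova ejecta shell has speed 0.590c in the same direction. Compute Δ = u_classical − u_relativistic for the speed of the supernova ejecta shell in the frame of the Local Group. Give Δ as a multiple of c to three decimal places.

Δ = 0.421c

Galilean: u_cl = 0.590 + 0.764 = 1.3540.
Relativistic: u_rel = (0.590 + 0.764) / (1 + 0.590·0.764) = 1.3540/1.4508 = 0.9333.
Δ = 1.3540 − 0.9333 = 0.4207.
(The classical prediction exceeds c; the relativistic result does not.)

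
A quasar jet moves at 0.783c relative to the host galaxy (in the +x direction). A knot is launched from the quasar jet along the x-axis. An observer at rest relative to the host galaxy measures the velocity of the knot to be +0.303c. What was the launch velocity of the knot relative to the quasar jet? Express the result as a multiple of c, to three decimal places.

-0.629c

Invert the composition law: u' = (u − v)/(1 − uv/c²).
u' = (0.303 − 0.783) / (1 − (0.303)(0.783)) = -0.4800/0.7628 = -0.6293.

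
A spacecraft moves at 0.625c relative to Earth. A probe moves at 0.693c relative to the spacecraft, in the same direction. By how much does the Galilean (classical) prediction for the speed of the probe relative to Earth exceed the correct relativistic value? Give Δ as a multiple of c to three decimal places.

Δ = 0.398c

Galilean: u_cl = 0.693 + 0.625 = 1.3180.
Relativistic: u_rel = (0.693 + 0.625) / (1 + 0.693·0.625) = 1.3180/1.4331 = 0.9197.
Δ = 1.3180 − 0.9197 = 0.3983.
(The classical prediction exceeds c; the relativistic result does not.)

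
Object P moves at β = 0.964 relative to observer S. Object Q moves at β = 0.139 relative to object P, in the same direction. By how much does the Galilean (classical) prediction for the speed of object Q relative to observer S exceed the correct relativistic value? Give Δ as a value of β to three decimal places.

Galilean: u_cl = 0.139 + 0.964 = 1.1030.
Relativistic: u_rel = (0.139 + 0.964) / (1 + 0.139·0.964) = 1.1030/1.1340 = 0.9727.
Δ = 1.1030 − 0.9727 = 0.1303.
(The classical prediction exceeds c; the relativistic result does not.)

Δ = 0.130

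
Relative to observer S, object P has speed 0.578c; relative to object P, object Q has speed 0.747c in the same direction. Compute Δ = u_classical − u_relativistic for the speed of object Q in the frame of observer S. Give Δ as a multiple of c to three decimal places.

Galilean: u_cl = 0.747 + 0.578 = 1.3250.
Relativistic: u_rel = (0.747 + 0.578) / (1 + 0.747·0.578) = 1.3250/1.4318 = 0.9254.
Δ = 1.3250 − 0.9254 = 0.3996.
(The classical prediction exceeds c; the relativistic result does not.)

Δ = 0.400c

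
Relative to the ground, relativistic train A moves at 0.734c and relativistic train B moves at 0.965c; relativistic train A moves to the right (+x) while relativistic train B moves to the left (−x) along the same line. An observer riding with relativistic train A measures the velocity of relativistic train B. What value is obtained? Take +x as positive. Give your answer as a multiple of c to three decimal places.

β_A = 0.734, β_B = -0.965.
Transform to A's frame with the inverse velocity-addition law: u' = (u − v)/(1 − uv/c²), taking u = β_B and v = β_A.
u' = (-0.965 − 0.734) / (1 − (0.734)(-0.965)) = -1.6990/1.7083 = -0.9946.

-0.995c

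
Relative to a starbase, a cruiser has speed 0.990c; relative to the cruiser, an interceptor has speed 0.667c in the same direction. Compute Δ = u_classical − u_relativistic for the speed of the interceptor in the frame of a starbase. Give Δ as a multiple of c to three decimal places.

Δ = 0.659c

Galilean: u_cl = 0.667 + 0.990 = 1.6570.
Relativistic: u_rel = (0.667 + 0.990) / (1 + 0.667·0.990) = 1.6570/1.6603 = 0.9980.
Δ = 1.6570 − 0.9980 = 0.6590.
(The classical prediction exceeds c; the relativistic result does not.)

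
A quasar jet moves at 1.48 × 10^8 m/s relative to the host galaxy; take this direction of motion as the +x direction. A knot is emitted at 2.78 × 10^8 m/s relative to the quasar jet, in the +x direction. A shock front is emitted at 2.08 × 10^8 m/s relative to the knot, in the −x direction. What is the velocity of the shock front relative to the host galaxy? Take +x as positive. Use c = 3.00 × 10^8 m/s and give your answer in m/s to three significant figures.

+2.60 × 10^8 m/s

Apply u = (u' + v)/(1 + u'v/c²) successively, working outward toward the host galaxy.
(Dividing each given speed by c = 3.00 × 10^8 m/s to work in units of c.)
Start: velocity of the quasar jet relative to the host galaxy = 0.4933c.
Compose with the knot (u' = 0.927 in the quasar jet frame): u_1 = (0.927 + 0.493) / (1 + 0.927·0.493) = 1.4200/1.4572 = 0.9745.
Compose with the shock front (u' = -0.693 in the knot frame): u_2 = (-0.693 + 0.975) / (1 + (-0.693)·0.975) = 0.2812/0.3243 = 0.8669.
So u = 0.8669 × 3.00 × 10^8 m/s.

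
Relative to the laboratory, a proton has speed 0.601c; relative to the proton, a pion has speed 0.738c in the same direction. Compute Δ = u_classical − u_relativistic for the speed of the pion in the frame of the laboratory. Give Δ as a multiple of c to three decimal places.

Galilean: u_cl = 0.738 + 0.601 = 1.3390.
Relativistic: u_rel = (0.738 + 0.601) / (1 + 0.738·0.601) = 1.3390/1.4435 = 0.9276.
Δ = 1.3390 − 0.9276 = 0.4114.
(The classical prediction exceeds c; the relativistic result does not.)

Δ = 0.411c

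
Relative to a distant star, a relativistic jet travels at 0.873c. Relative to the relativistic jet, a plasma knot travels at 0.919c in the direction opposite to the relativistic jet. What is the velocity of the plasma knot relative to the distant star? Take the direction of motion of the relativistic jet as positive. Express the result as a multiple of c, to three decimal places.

With v = 0.873 and u' = -0.919 (in units of c),
u = (u' + v)/(1 + u'v/c²):
u = (-0.919 + 0.873) / (1 + (-0.919)·0.873) = -0.0460/0.1977 = -0.2327
(Galilean addition would give -0.046c.)

-0.233c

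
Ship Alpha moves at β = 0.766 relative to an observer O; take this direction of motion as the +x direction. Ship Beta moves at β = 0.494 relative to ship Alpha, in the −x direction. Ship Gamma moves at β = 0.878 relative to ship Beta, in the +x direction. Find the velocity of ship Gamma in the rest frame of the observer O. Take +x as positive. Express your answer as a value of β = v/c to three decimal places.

Apply u = (u' + v)/(1 + u'v/c²) successively, working outward toward the observer O.
Start: velocity of ship Alpha relative to the observer O = 0.7660c.
Compose with ship Beta (u' = -0.494 in ship Alpha frame): u_1 = (-0.494 + 0.766) / (1 + (-0.494)·0.766) = 0.2720/0.6216 = 0.4376.
Compose with ship Gamma (u' = 0.878 in ship Beta frame): u_2 = (0.878 + 0.438) / (1 + 0.878·0.438) = 1.3156/1.3842 = 0.9504.

β = +0.950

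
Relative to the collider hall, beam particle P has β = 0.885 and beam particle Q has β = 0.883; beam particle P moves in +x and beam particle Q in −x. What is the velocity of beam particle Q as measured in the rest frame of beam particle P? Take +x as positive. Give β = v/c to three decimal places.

β_A = 0.885, β_B = -0.883.
Transform to A's frame with the inverse velocity-addition law: u' = (u − v)/(1 − uv/c²), taking u = β_B and v = β_A.
u' = (-0.883 − 0.885) / (1 − (0.885)(-0.883)) = -1.7680/1.7815 = -0.9924.

β = -0.992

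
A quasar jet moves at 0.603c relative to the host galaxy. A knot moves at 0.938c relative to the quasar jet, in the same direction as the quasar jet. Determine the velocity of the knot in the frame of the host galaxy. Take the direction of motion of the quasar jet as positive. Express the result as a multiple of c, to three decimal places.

0.984c

With v = 0.603 and u' = 0.938 (in units of c),
u = (u' + v)/(1 + u'v/c²):
u = (0.938 + 0.603) / (1 + 0.938·0.603) = 1.5410/1.5656 = 0.9843
(Galilean addition would give +1.541c, exceeding c.)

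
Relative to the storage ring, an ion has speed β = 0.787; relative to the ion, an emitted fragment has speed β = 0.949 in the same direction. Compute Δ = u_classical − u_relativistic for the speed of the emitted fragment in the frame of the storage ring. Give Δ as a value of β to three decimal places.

Galilean: u_cl = 0.949 + 0.787 = 1.7360.
Relativistic: u_rel = (0.949 + 0.787) / (1 + 0.949·0.787) = 1.7360/1.7469 = 0.9938.
Δ = 1.7360 − 0.9938 = 0.7422.
(The classical prediction exceeds c; the relativistic result does not.)

Δ = 0.742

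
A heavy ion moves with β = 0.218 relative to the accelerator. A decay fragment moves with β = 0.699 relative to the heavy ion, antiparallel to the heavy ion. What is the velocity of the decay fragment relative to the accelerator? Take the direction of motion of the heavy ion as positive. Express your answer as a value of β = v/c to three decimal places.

β = -0.567

With v = 0.218 and u' = -0.699 (in units of c),
u = (u' + v)/(1 + u'v/c²):
u = (-0.699 + 0.218) / (1 + (-0.699)·0.218) = -0.4810/0.8476 = -0.5675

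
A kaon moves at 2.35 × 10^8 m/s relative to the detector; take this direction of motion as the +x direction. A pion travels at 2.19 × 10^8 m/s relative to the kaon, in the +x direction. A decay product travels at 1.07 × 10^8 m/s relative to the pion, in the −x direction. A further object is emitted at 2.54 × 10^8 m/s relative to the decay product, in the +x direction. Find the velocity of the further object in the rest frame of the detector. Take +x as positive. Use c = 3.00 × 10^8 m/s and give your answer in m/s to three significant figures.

+2.98 × 10^8 m/s

Apply u = (u' + v)/(1 + u'v/c²) successively, working outward toward the detector.
(Dividing each given speed by c = 3.00 × 10^8 m/s to work in units of c.)
Start: velocity of the kaon relative to the detector = 0.7833c.
Compose with the pion (u' = 0.730 in the kaon frame): u_1 = (0.730 + 0.783) / (1 + 0.730·0.783) = 1.5133/1.5718 = 0.9628.
Compose with the decay product (u' = -0.357 in the pion frame): u_2 = (-0.357 + 0.963) / (1 + (-0.357)·0.963) = 0.6061/0.6566 = 0.9231.
Compose with the further object (u' = 0.847 in the decay product frame): u_3 = (0.847 + 0.923) / (1 + 0.847·0.923) = 1.7698/1.7816 = 0.9934.
So u = 0.9934 × 3.00 × 10^8 m/s.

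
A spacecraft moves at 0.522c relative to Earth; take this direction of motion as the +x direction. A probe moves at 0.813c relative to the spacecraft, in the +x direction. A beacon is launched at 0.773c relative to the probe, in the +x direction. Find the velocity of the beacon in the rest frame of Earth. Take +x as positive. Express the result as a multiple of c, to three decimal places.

Apply u = (u' + v)/(1 + u'v/c²) successively, working outward toward Earth.
Start: velocity of the spacecraft relative to Earth = 0.5220c.
Compose with the probe (u' = 0.813 in the spacecraft frame): u_1 = (0.813 + 0.522) / (1 + 0.813·0.522) = 1.3350/1.4244 = 0.9372.
Compose with the beacon (u' = 0.773 in the probe frame): u_2 = (0.773 + 0.937) / (1 + 0.773·0.937) = 1.7102/1.7245 = 0.9917.

0.992c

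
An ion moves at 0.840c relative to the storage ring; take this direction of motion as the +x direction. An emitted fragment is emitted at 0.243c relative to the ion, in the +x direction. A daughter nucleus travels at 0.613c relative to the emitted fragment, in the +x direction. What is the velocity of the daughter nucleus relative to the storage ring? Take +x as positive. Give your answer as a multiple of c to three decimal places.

Apply u = (u' + v)/(1 + u'v/c²) successively, working outward toward the storage ring.
Start: velocity of the ion relative to the storage ring = 0.8400c.
Compose with the emitted fragment (u' = 0.243 in the ion frame): u_1 = (0.243 + 0.840) / (1 + 0.243·0.840) = 1.0830/1.2041 = 0.8994.
Compose with the daughter nucleus (u' = 0.613 in the emitted fragment frame): u_2 = (0.613 + 0.899) / (1 + 0.613·0.899) = 1.5124/1.5513 = 0.9749.

0.975c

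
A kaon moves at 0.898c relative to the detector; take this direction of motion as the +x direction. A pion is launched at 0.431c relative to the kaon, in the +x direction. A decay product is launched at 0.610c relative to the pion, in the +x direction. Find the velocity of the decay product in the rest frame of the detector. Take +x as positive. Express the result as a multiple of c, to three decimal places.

0.990c

Apply u = (u' + v)/(1 + u'v/c²) successively, working outward toward the detector.
Start: velocity of the kaon relative to the detector = 0.8980c.
Compose with the pion (u' = 0.431 in the kaon frame): u_1 = (0.431 + 0.898) / (1 + 0.431·0.898) = 1.3290/1.3870 = 0.9582.
Compose with the decay product (u' = 0.610 in the pion frame): u_2 = (0.610 + 0.958) / (1 + 0.610·0.958) = 1.5682/1.5845 = 0.9897.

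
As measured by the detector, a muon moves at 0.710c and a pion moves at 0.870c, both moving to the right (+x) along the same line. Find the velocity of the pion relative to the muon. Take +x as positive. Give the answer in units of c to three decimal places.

+0.419c

β_A = 0.710, β_B = 0.870.
Transform to A's frame with the inverse velocity-addition law: u' = (u − v)/(1 − uv/c²), taking u = β_B and v = β_A.
u' = (0.870 − 0.710) / (1 − (0.710)(0.870)) = 0.1600/0.3823 = 0.4185.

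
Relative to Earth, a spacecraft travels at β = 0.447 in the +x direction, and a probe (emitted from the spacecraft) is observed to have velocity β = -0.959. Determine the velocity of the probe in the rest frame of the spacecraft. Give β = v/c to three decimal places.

β = -0.984

Invert the composition law: u' = (u − v)/(1 − uv/c²).
u' = (-0.959 − 0.447) / (1 − (-0.959)(0.447)) = -1.4060/1.4287 = -0.9841.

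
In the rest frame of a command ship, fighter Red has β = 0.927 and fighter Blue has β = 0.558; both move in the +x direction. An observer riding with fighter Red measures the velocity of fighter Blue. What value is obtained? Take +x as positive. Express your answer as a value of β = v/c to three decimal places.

β = -0.764

β_A = 0.927, β_B = 0.558.
Transform to A's frame with the inverse velocity-addition law: u' = (u − v)/(1 − uv/c²), taking u = β_B and v = β_A.
u' = (0.558 − 0.927) / (1 − (0.927)(0.558)) = -0.3690/0.4827 = -0.7644.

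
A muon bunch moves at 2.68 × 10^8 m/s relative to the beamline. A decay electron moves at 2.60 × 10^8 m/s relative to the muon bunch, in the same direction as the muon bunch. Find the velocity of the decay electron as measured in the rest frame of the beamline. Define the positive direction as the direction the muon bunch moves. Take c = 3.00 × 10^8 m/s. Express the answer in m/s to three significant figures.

2.98 × 10^8 m/s

In units of c (dividing by 3.00 × 10^8 m/s): v = 0.893, u' = 0.867.
u = (u' + v)/(1 + u'v/c²):
u = (0.867 + 0.893) / (1 + 0.867·0.893) = 1.7600/1.7742 = 0.9920
(Galilean addition would give +1.760c, exceeding c.)
Converting back: u = 0.9920 × 3.00 × 10^8 m/s.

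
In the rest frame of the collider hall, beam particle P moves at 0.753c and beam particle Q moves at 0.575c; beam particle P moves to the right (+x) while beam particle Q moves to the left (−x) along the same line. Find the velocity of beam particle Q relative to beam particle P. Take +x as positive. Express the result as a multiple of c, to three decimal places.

-0.927c

β_A = 0.753, β_B = -0.575.
Transform to A's frame with the inverse velocity-addition law: u' = (u − v)/(1 − uv/c²), taking u = β_B and v = β_A.
u' = (-0.575 − 0.753) / (1 − (0.753)(-0.575)) = -1.3280/1.4330 = -0.9267.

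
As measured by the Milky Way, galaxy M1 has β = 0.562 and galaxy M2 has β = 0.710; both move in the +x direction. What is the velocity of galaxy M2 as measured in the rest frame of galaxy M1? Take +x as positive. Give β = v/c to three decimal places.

β = +0.246

β_A = 0.562, β_B = 0.710.
Transform to A's frame with the inverse velocity-addition law: u' = (u − v)/(1 − uv/c²), taking u = β_B and v = β_A.
u' = (0.710 − 0.562) / (1 − (0.562)(0.710)) = 0.1480/0.6010 = 0.2463.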